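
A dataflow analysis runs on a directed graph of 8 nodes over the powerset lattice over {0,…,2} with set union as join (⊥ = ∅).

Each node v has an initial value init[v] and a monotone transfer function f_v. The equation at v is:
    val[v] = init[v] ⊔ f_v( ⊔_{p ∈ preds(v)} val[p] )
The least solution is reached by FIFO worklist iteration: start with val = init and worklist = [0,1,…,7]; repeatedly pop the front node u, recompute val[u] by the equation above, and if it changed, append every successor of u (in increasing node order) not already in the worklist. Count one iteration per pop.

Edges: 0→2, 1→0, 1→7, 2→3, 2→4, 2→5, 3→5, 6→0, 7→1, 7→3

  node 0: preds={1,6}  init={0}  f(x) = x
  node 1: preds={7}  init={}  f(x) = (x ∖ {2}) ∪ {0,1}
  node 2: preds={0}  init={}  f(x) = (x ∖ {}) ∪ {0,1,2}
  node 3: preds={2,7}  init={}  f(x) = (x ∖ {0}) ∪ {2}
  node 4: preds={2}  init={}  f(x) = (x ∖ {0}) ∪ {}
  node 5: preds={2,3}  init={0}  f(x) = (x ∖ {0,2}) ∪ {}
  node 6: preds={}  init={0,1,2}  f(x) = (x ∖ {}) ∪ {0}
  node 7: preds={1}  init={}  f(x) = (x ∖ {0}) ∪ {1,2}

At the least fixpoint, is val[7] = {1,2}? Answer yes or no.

yes

Iteration log — 11 steps:
  step 1. node 0  ⊔preds={0,1,2}  new={0,1,2}  old={0}  +wl: 
  step 2. node 1  ⊔preds={}  new={0,1}  old={}  +wl: 0
  step 3. node 2  ⊔preds={0,1,2}  new={0,1,2}  old={}  +wl: 
  step 4. node 3  ⊔preds={0,1,2}  new={1,2}  old={}  +wl: 
  step 5. node 4  ⊔preds={0,1,2}  new={1,2}  old={}  +wl: 
  step 6. node 5  ⊔preds={0,1,2}  new={0,1}  old={0}  +wl: 
  step 7. node 6  ⊔preds={}  new={0,1,2}  stable
  step 8. node 7  ⊔preds={0,1}  new={1,2}  old={}  +wl: 1,3
  step 9. node 0  ⊔preds={0,1,2}  new={0,1,2}  stable
  step 10. node 1  ⊔preds={1,2}  new={0,1}  stable
  step 11. node 3  ⊔preds={0,1,2}  new={1,2}  stable

Least fixpoint reached:
  node 0: {0,1,2}
  node 1: {0,1}
  node 2: {0,1,2}
  node 3: {1,2}
  node 4: {1,2}
  node 5: {0,1}
  node 6: {0,1,2}
  node 7: {1,2}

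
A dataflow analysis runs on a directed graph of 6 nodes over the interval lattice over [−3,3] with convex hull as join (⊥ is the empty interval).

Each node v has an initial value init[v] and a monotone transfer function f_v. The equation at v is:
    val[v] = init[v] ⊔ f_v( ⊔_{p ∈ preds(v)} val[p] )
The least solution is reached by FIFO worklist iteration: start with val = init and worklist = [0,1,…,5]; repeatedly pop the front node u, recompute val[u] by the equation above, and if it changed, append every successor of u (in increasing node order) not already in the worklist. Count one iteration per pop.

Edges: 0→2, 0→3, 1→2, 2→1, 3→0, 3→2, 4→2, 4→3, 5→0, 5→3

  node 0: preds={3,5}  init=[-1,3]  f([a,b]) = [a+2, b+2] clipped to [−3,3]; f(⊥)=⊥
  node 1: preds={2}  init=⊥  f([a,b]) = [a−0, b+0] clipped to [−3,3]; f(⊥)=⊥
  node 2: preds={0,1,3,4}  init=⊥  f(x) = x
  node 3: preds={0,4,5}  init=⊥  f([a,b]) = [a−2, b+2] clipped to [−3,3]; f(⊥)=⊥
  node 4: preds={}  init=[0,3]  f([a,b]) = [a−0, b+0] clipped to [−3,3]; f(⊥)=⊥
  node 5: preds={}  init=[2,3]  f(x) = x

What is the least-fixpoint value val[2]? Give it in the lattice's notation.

[-3,3]

Worklist (11 pops):
  #1 pop 0: in=[2,3] → [-1,3] (no change)
  #2 pop 1: in=⊥ → ⊥ (no change)
  #3 pop 2: in=[-1,3] → [-1,3] (was ⊥); enqueue [1]
  #4 pop 3: in=[-1,3] → [-3,3] (was ⊥); enqueue [0,2]
  #5 pop 4: in=⊥ → [0,3] (no change)
  #6 pop 5: in=⊥ → [2,3] (no change)
  #7 pop 1: in=[-1,3] → [-1,3] (was ⊥); enqueue []
  #8 pop 0: in=[-3,3] → [-1,3] (no change)
  #9 pop 2: in=[-3,3] → [-3,3] (was [-1,3]); enqueue [1]
  #10 pop 1: in=[-3,3] → [-3,3] (was [-1,3]); enqueue [2]
  #11 pop 2: in=[-3,3] → [-3,3] (no change)

Fixpoint:
  val[0] = [-1,3]
  val[1] = [-3,3]
  val[2] = [-3,3]
  val[3] = [-3,3]
  val[4] = [0,3]
  val[5] = [2,3]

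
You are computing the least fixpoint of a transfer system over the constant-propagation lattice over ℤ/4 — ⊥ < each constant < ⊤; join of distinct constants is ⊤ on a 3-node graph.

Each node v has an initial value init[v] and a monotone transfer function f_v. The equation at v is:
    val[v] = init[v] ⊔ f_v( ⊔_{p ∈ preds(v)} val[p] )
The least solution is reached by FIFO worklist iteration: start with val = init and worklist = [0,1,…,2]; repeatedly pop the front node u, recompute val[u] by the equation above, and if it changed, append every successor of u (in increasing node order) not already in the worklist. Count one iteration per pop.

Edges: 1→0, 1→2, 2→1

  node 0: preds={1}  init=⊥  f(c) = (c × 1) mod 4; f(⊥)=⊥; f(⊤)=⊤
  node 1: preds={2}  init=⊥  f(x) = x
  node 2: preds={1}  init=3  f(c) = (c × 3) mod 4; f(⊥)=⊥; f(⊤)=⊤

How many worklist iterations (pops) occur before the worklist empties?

Trace (7 dequeues):
  [1] u=0 | in ⊥ | out ⊥ | ==
  [2] u=1 | in 3 | out 3 | prev ⊥ | push {0}
  [3] u=2 | in 3 | out ⊤ | prev 3 | push {1}
  [4] u=0 | in 3 | out 3 | prev ⊥ | push {}
  [5] u=1 | in ⊤ | out ⊤ | prev 3 | push {0,2}
  [6] u=0 | in ⊤ | out ⊤ | prev 3 | push {}
  [7] u=2 | in ⊤ | out ⊤ | ==

Converged values:
  [0] ⊤
  [1] ⊤
  [2] ⊤

7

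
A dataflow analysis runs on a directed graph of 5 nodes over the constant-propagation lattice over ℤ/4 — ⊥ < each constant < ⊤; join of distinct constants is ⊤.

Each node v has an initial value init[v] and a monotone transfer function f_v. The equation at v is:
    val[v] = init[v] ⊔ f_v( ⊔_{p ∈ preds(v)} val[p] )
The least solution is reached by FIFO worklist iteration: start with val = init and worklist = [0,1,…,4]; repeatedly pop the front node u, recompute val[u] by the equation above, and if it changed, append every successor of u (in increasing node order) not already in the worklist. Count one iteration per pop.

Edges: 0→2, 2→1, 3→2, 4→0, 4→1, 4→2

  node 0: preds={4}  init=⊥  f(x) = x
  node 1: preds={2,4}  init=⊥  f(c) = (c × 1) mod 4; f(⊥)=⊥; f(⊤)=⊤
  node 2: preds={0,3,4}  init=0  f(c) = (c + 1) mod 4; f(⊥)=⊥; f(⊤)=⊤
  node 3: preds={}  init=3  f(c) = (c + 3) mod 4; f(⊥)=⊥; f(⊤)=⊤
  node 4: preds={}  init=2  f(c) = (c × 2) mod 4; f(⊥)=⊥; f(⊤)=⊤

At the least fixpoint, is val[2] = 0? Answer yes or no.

no

Worklist (6 pops):
  #1 pop 0: in=2 → 2 (was ⊥); enqueue []
  #2 pop 1: in=⊤ → ⊤ (was ⊥); enqueue []
  #3 pop 2: in=⊤ → ⊤ (was 0); enqueue [1]
  #4 pop 3: in=⊥ → 3 (no change)
  #5 pop 4: in=⊥ → 2 (no change)
  #6 pop 1: in=⊤ → ⊤ (no change)

Fixpoint:
  val[0] = 2
  val[1] = ⊤
  val[2] = ⊤
  val[3] = 3
  val[4] = 2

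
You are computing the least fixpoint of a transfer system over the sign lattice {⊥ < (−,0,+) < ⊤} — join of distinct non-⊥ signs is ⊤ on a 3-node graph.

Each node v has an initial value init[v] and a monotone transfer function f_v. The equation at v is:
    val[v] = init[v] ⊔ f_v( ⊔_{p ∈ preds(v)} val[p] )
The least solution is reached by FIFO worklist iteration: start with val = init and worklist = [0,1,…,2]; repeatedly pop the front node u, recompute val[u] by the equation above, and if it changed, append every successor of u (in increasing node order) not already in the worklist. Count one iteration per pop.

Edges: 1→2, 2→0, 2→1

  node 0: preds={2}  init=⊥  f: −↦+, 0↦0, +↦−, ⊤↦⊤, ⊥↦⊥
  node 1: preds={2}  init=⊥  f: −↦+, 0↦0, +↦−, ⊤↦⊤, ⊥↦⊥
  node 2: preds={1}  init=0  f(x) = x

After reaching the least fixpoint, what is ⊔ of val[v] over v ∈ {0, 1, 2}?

Iteration log — 3 steps:
  step 1. node 0  ⊔preds=0  new=0  old=⊥  +wl: 
  step 2. node 1  ⊔preds=0  new=0  old=⊥  +wl: 
  step 3. node 2  ⊔preds=0  new=0  stable

Least fixpoint reached:
  node 0: 0
  node 1: 0
  node 2: 0

0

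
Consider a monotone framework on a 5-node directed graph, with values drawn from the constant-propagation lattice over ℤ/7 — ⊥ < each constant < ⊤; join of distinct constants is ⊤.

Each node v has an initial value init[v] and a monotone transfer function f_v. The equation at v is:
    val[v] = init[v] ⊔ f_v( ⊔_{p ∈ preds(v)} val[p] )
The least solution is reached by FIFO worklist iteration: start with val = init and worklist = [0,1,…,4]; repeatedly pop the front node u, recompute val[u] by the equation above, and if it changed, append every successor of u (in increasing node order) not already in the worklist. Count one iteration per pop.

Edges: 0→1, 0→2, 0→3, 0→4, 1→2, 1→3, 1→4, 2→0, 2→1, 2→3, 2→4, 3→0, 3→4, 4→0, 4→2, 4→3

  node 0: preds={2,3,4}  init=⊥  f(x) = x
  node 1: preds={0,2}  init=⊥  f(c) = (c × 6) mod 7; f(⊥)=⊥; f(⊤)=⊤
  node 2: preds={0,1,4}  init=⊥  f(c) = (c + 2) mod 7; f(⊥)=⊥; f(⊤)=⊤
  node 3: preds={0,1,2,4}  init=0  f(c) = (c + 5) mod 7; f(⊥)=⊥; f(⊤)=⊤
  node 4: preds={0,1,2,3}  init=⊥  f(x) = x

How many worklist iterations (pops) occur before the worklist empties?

Iteration log — 12 steps:
  step 1. node 0  ⊔preds=0  new=0  old=⊥  +wl: 
  step 2. node 1  ⊔preds=0  new=0  old=⊥  +wl: 
  step 3. node 2  ⊔preds=0  new=2  old=⊥  +wl: 0,1
  step 4. node 3  ⊔preds=⊤  new=⊤  old=0  +wl: 
  step 5. node 4  ⊔preds=⊤  new=⊤  old=⊥  +wl: 2,3
  step 6. node 0  ⊔preds=⊤  new=⊤  old=0  +wl: 4
  step 7. node 1  ⊔preds=⊤  new=⊤  old=0  +wl: 
  step 8. node 2  ⊔preds=⊤  new=⊤  old=2  +wl: 0,1
  step 9. node 3  ⊔preds=⊤  new=⊤  stable
  step 10. node 4  ⊔preds=⊤  new=⊤  stable
  step 11. node 0  ⊔preds=⊤  new=⊤  stable
  step 12. node 1  ⊔preds=⊤  new=⊤  stable

Least fixpoint reached:
  node 0: ⊤
  node 1: ⊤
  node 2: ⊤
  node 3: ⊤
  node 4: ⊤

12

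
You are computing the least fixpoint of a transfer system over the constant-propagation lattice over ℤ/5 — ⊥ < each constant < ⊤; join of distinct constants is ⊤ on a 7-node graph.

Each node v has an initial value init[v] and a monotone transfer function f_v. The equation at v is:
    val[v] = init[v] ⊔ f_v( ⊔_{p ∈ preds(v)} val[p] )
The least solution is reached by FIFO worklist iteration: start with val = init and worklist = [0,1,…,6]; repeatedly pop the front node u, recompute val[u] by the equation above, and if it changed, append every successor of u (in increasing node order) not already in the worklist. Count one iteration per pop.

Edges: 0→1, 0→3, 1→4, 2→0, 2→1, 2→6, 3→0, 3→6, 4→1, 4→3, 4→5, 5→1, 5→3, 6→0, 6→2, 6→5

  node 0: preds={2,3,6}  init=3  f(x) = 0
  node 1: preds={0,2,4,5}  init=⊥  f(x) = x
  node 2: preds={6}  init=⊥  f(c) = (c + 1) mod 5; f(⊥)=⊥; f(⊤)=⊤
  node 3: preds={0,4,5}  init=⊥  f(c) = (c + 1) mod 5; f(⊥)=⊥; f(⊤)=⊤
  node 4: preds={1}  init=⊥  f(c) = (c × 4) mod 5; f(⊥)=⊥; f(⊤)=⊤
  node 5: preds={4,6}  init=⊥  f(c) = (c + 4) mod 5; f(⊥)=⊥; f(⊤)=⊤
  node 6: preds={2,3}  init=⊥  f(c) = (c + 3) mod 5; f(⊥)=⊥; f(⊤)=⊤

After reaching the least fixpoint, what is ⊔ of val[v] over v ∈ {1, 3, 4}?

⊤

Worklist (15 pops):
  #1 pop 0: in=⊥ → ⊤ (was 3); enqueue []
  #2 pop 1: in=⊤ → ⊤ (was ⊥); enqueue []
  #3 pop 2: in=⊥ → ⊥ (no change)
  #4 pop 3: in=⊤ → ⊤ (was ⊥); enqueue [0]
  #5 pop 4: in=⊤ → ⊤ (was ⊥); enqueue [1,3]
  #6 pop 5: in=⊤ → ⊤ (was ⊥); enqueue []
  #7 pop 6: in=⊤ → ⊤ (was ⊥); enqueue [2,5]
  #8 pop 0: in=⊤ → ⊤ (no change)
  #9 pop 1: in=⊤ → ⊤ (no change)
  #10 pop 3: in=⊤ → ⊤ (no change)
  #11 pop 2: in=⊤ → ⊤ (was ⊥); enqueue [0,1,6]
  #12 pop 5: in=⊤ → ⊤ (no change)
  #13 pop 0: in=⊤ → ⊤ (no change)
  #14 pop 1: in=⊤ → ⊤ (no change)
  #15 pop 6: in=⊤ → ⊤ (no change)

Fixpoint:
  val[0] = ⊤
  val[1] = ⊤
  val[2] = ⊤
  val[3] = ⊤
  val[4] = ⊤
  val[5] = ⊤
  val[6] = ⊤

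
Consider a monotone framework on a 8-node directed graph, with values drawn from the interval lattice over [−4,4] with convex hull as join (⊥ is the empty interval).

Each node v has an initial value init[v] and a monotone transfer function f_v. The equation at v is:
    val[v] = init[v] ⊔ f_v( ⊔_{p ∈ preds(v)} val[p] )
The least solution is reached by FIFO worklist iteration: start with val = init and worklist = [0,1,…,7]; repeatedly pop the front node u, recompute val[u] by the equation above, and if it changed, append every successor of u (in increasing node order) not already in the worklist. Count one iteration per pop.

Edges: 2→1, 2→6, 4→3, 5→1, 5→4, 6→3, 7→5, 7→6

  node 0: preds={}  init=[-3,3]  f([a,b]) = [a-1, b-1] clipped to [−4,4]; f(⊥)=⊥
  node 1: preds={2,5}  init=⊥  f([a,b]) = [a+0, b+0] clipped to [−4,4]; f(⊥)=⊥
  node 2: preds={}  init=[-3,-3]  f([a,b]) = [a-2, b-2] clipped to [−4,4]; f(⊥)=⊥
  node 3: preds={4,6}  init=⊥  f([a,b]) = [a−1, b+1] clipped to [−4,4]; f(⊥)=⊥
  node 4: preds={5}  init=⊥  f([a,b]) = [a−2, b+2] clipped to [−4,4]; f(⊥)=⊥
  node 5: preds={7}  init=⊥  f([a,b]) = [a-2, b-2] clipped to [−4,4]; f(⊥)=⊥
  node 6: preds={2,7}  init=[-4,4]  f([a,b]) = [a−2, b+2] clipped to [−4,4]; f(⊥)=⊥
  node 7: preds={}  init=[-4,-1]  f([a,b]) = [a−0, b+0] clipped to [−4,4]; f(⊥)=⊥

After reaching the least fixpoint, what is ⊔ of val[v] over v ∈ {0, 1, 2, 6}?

[-4,4]

Worklist (11 pops):
  #1 pop 0: in=⊥ → [-3,3] (no change)
  #2 pop 1: in=[-3,-3] → [-3,-3] (was ⊥); enqueue []
  #3 pop 2: in=⊥ → [-3,-3] (no change)
  #4 pop 3: in=[-4,4] → [-4,4] (was ⊥); enqueue []
  #5 pop 4: in=⊥ → ⊥ (no change)
  #6 pop 5: in=[-4,-1] → [-4,-3] (was ⊥); enqueue [1,4]
  #7 pop 6: in=[-4,-1] → [-4,4] (no change)
  #8 pop 7: in=⊥ → [-4,-1] (no change)
  #9 pop 1: in=[-4,-3] → [-4,-3] (was [-3,-3]); enqueue []
  #10 pop 4: in=[-4,-3] → [-4,-1] (was ⊥); enqueue [3]
  #11 pop 3: in=[-4,4] → [-4,4] (no change)

Fixpoint:
  val[0] = [-3,3]
  val[1] = [-4,-3]
  val[2] = [-3,-3]
  val[3] = [-4,4]
  val[4] = [-4,-1]
  val[5] = [-4,-3]
  val[6] = [-4,4]
  val[7] = [-4,-1]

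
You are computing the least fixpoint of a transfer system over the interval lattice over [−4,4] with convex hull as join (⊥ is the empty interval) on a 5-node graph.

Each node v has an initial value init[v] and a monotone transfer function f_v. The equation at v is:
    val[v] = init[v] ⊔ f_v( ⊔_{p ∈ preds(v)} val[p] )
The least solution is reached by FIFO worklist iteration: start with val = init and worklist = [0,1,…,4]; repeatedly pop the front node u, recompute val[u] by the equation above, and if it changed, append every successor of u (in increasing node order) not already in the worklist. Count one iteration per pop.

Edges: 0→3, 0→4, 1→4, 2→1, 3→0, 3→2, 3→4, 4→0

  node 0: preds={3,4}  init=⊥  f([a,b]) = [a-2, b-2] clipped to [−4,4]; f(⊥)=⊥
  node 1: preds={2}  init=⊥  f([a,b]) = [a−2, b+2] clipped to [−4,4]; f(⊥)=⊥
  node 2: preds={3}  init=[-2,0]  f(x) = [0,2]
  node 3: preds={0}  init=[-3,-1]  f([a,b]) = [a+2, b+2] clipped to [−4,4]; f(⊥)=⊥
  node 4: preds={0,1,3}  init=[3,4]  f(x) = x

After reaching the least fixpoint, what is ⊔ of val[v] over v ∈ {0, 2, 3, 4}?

[-4,4]

Worklist (9 pops):
  #1 pop 0: in=[-3,4] → [-4,2] (was ⊥); enqueue []
  #2 pop 1: in=[-2,0] → [-4,2] (was ⊥); enqueue []
  #3 pop 2: in=[-3,-1] → [-2,2] (was [-2,0]); enqueue [1]
  #4 pop 3: in=[-4,2] → [-3,4] (was [-3,-1]); enqueue [0,2]
  #5 pop 4: in=[-4,4] → [-4,4] (was [3,4]); enqueue []
  #6 pop 1: in=[-2,2] → [-4,4] (was [-4,2]); enqueue [4]
  #7 pop 0: in=[-4,4] → [-4,2] (no change)
  #8 pop 2: in=[-3,4] → [-2,2] (no change)
  #9 pop 4: in=[-4,4] → [-4,4] (no change)

Fixpoint:
  val[0] = [-4,2]
  val[1] = [-4,4]
  val[2] = [-2,2]
  val[3] = [-3,4]
  val[4] = [-4,4]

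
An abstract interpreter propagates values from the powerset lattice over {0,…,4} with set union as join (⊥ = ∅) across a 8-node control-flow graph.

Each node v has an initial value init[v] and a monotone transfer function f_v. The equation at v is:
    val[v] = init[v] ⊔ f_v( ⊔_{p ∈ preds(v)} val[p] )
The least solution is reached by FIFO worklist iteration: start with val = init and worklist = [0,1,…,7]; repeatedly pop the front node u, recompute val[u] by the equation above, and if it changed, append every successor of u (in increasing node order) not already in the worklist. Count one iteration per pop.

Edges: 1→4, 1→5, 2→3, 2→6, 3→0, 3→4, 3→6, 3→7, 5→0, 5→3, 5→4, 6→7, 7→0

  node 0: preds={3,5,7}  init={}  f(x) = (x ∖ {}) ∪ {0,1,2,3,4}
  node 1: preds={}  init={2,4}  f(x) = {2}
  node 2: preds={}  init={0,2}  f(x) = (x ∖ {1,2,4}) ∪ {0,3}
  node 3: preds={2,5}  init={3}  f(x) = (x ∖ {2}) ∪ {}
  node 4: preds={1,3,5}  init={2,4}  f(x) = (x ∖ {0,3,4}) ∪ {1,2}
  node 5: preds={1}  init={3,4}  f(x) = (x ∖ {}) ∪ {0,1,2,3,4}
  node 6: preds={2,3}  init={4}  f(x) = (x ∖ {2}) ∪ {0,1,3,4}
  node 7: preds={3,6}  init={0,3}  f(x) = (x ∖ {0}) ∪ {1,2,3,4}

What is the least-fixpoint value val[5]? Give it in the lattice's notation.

{0,1,2,3,4}

Iteration log — 14 steps:
  step 1. node 0  ⊔preds={0,3,4}  new={0,1,2,3,4}  old={}  +wl: 
  step 2. node 1  ⊔preds={}  new={2,4}  stable
  step 3. node 2  ⊔preds={}  new={0,2,3}  old={0,2}  +wl: 
  step 4. node 3  ⊔preds={0,2,3,4}  new={0,3,4}  old={3}  +wl: 0
  step 5. node 4  ⊔preds={0,2,3,4}  new={1,2,4}  old={2,4}  +wl: 
  step 6. node 5  ⊔preds={2,4}  new={0,1,2,3,4}  old={3,4}  +wl: 3,4
  step 7. node 6  ⊔preds={0,2,3,4}  new={0,1,3,4}  old={4}  +wl: 
  step 8. node 7  ⊔preds={0,1,3,4}  new={0,1,2,3,4}  old={0,3}  +wl: 
  step 9. node 0  ⊔preds={0,1,2,3,4}  new={0,1,2,3,4}  stable
  step 10. node 3  ⊔preds={0,1,2,3,4}  new={0,1,3,4}  old={0,3,4}  +wl: 0,6,7
  step 11. node 4  ⊔preds={0,1,2,3,4}  new={1,2,4}  stable
  step 12. node 0  ⊔preds={0,1,2,3,4}  new={0,1,2,3,4}  stable
  step 13. node 6  ⊔preds={0,1,2,3,4}  new={0,1,3,4}  stable
  step 14. node 7  ⊔preds={0,1,3,4}  new={0,1,2,3,4}  stable

Least fixpoint reached:
  node 0: {0,1,2,3,4}
  node 1: {2,4}
  node 2: {0,2,3}
  node 3: {0,1,3,4}
  node 4: {1,2,4}
  node 5: {0,1,2,3,4}
  node 6: {0,1,3,4}
  node 7: {0,1,2,3,4}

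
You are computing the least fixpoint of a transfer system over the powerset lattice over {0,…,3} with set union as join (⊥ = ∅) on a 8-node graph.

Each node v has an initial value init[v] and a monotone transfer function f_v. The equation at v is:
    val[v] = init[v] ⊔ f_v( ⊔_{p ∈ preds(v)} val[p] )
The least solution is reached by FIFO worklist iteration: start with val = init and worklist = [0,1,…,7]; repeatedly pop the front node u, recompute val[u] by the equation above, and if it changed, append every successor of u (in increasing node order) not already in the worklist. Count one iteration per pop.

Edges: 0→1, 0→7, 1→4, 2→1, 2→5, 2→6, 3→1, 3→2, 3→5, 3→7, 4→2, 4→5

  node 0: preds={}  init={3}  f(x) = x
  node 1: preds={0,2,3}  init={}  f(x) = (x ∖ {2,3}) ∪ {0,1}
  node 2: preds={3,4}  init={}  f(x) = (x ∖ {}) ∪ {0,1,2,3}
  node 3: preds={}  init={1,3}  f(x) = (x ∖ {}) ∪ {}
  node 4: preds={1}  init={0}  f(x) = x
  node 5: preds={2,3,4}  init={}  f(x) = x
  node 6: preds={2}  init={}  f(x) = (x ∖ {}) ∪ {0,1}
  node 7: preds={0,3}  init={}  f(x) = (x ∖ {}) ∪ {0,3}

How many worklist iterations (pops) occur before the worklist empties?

10

Worklist (10 pops):
  #1 pop 0: in={} → {3} (no change)
  #2 pop 1: in={1,3} → {0,1} (was {}); enqueue []
  #3 pop 2: in={0,1,3} → {0,1,2,3} (was {}); enqueue [1]
  #4 pop 3: in={} → {1,3} (no change)
  #5 pop 4: in={0,1} → {0,1} (was {0}); enqueue [2]
  #6 pop 5: in={0,1,2,3} → {0,1,2,3} (was {}); enqueue []
  #7 pop 6: in={0,1,2,3} → {0,1,2,3} (was {}); enqueue []
  #8 pop 7: in={1,3} → {0,1,3} (was {}); enqueue []
  #9 pop 1: in={0,1,2,3} → {0,1} (no change)
  #10 pop 2: in={0,1,3} → {0,1,2,3} (no change)

Fixpoint:
  val[0] = {3}
  val[1] = {0,1}
  val[2] = {0,1,2,3}
  val[3] = {1,3}
  val[4] = {0,1}
  val[5] = {0,1,2,3}
  val[6] = {0,1,2,3}
  val[7] = {0,1,3}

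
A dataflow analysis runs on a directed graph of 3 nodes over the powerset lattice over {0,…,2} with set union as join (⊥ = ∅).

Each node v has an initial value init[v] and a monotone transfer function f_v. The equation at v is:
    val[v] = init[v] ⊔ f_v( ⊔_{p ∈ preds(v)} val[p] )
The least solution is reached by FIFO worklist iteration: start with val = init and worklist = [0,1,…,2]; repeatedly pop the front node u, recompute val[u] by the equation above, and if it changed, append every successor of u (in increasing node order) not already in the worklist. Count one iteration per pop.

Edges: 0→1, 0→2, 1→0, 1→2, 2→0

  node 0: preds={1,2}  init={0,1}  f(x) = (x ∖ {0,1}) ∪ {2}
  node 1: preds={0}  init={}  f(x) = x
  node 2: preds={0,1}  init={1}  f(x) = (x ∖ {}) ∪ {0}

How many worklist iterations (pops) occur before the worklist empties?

Worklist (4 pops):
  #1 pop 0: in={1} → {0,1,2} (was {0,1}); enqueue []
  #2 pop 1: in={0,1,2} → {0,1,2} (was {}); enqueue [0]
  #3 pop 2: in={0,1,2} → {0,1,2} (was {1}); enqueue []
  #4 pop 0: in={0,1,2} → {0,1,2} (no change)

Fixpoint:
  val[0] = {0,1,2}
  val[1] = {0,1,2}
  val[2] = {0,1,2}

4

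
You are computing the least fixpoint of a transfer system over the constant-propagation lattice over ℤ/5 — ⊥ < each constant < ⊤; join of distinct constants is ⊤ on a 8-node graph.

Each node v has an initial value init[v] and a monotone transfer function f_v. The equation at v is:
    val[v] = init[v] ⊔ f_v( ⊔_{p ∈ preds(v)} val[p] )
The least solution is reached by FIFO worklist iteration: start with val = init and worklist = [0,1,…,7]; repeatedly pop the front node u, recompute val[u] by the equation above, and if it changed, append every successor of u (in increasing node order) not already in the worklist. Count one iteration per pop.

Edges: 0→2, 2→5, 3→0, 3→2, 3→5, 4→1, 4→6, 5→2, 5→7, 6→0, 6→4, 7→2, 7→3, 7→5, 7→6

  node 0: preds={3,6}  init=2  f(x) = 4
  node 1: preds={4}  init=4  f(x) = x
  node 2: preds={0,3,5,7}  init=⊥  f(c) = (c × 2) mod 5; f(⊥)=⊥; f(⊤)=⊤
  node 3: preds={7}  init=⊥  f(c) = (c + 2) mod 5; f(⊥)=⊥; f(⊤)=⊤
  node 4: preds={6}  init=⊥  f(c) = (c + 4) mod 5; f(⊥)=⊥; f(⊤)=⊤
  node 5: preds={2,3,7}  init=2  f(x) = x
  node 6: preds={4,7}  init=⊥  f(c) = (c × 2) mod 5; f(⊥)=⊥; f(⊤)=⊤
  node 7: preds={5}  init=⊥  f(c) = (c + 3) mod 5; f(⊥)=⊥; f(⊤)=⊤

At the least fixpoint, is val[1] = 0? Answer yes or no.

no

Worklist (17 pops):
  #1 pop 0: in=⊥ → ⊤ (was 2); enqueue []
  #2 pop 1: in=⊥ → 4 (no change)
  #3 pop 2: in=⊤ → ⊤ (was ⊥); enqueue []
  #4 pop 3: in=⊥ → ⊥ (no change)
  #5 pop 4: in=⊥ → ⊥ (no change)
  #6 pop 5: in=⊤ → ⊤ (was 2); enqueue [2]
  #7 pop 6: in=⊥ → ⊥ (no change)
  #8 pop 7: in=⊤ → ⊤ (was ⊥); enqueue [3,5,6]
  #9 pop 2: in=⊤ → ⊤ (no change)
  #10 pop 3: in=⊤ → ⊤ (was ⊥); enqueue [0,2]
  #11 pop 5: in=⊤ → ⊤ (no change)
  #12 pop 6: in=⊤ → ⊤ (was ⊥); enqueue [4]
  #13 pop 0: in=⊤ → ⊤ (no change)
  #14 pop 2: in=⊤ → ⊤ (no change)
  #15 pop 4: in=⊤ → ⊤ (was ⊥); enqueue [1,6]
  #16 pop 1: in=⊤ → ⊤ (was 4); enqueue []
  #17 pop 6: in=⊤ → ⊤ (no change)

Fixpoint:
  val[0] = ⊤
  val[1] = ⊤
  val[2] = ⊤
  val[3] = ⊤
  val[4] = ⊤
  val[5] = ⊤
  val[6] = ⊤
  val[7] = ⊤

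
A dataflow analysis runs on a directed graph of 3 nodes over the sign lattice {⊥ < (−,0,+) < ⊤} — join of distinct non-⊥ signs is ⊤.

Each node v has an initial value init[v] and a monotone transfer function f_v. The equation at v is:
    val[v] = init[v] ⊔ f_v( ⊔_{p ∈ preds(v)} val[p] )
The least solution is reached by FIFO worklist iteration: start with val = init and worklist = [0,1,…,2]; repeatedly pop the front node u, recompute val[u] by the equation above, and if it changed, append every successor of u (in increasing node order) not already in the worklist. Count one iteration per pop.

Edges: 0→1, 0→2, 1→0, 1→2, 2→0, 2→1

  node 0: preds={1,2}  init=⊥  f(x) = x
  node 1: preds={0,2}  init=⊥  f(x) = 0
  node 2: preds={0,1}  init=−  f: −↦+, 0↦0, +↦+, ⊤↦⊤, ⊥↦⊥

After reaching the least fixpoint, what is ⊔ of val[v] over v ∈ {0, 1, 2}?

Worklist (6 pops):
  #1 pop 0: in=− → − (was ⊥); enqueue []
  #2 pop 1: in=− → 0 (was ⊥); enqueue [0]
  #3 pop 2: in=⊤ → ⊤ (was −); enqueue [1]
  #4 pop 0: in=⊤ → ⊤ (was −); enqueue [2]
  #5 pop 1: in=⊤ → 0 (no change)
  #6 pop 2: in=⊤ → ⊤ (no change)

Fixpoint:
  val[0] = ⊤
  val[1] = 0
  val[2] = ⊤

⊤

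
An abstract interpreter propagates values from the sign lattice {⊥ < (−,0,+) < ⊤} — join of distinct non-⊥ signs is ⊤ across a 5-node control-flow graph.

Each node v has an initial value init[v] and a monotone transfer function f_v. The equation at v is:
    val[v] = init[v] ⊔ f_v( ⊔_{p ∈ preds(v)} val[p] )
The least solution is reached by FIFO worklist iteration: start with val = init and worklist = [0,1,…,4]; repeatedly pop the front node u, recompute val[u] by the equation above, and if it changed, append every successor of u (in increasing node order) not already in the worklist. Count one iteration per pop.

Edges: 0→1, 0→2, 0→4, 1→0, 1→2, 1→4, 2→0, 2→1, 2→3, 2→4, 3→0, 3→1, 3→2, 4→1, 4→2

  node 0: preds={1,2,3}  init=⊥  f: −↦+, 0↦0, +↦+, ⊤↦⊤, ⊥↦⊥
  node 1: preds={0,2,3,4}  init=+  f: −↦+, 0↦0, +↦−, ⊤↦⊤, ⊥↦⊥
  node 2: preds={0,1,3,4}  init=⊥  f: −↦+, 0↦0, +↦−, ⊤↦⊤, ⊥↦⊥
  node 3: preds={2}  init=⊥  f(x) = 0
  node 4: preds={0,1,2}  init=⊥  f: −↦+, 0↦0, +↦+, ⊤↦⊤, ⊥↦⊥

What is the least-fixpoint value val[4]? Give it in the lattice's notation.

Trace (9 dequeues):
  [1] u=0 | in + | out + | prev ⊥ | push {}
  [2] u=1 | in + | out ⊤ | prev + | push {0}
  [3] u=2 | in ⊤ | out ⊤ | prev ⊥ | push {1}
  [4] u=3 | in ⊤ | out 0 | prev ⊥ | push {2}
  [5] u=4 | in ⊤ | out ⊤ | prev ⊥ | push {}
  [6] u=0 | in ⊤ | out ⊤ | prev + | push {4}
  [7] u=1 | in ⊤ | out ⊤ | ==
  [8] u=2 | in ⊤ | out ⊤ | ==
  [9] u=4 | in ⊤ | out ⊤ | ==

Converged values:
  [0] ⊤
  [1] ⊤
  [2] ⊤
  [3] 0
  [4] ⊤

⊤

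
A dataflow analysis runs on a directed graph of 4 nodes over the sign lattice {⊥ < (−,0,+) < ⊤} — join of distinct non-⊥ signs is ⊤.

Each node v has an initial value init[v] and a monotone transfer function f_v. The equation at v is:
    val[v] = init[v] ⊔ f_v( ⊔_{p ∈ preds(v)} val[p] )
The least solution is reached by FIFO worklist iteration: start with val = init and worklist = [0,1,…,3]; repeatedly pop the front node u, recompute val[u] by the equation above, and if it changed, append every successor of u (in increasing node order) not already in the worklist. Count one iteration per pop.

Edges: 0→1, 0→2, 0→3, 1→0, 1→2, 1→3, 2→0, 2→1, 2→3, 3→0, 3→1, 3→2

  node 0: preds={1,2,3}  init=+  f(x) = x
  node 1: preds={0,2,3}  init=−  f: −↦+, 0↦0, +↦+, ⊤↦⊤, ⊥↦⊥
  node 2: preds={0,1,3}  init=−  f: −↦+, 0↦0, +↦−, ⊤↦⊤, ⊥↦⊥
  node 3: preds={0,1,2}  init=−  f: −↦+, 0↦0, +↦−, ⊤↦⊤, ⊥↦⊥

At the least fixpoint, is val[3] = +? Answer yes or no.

no

Worklist (7 pops):
  #1 pop 0: in=− → ⊤ (was +); enqueue []
  #2 pop 1: in=⊤ → ⊤ (was −); enqueue [0]
  #3 pop 2: in=⊤ → ⊤ (was −); enqueue [1]
  #4 pop 3: in=⊤ → ⊤ (was −); enqueue [2]
  #5 pop 0: in=⊤ → ⊤ (no change)
  #6 pop 1: in=⊤ → ⊤ (no change)
  #7 pop 2: in=⊤ → ⊤ (no change)

Fixpoint:
  val[0] = ⊤
  val[1] = ⊤
  val[2] = ⊤
  val[3] = ⊤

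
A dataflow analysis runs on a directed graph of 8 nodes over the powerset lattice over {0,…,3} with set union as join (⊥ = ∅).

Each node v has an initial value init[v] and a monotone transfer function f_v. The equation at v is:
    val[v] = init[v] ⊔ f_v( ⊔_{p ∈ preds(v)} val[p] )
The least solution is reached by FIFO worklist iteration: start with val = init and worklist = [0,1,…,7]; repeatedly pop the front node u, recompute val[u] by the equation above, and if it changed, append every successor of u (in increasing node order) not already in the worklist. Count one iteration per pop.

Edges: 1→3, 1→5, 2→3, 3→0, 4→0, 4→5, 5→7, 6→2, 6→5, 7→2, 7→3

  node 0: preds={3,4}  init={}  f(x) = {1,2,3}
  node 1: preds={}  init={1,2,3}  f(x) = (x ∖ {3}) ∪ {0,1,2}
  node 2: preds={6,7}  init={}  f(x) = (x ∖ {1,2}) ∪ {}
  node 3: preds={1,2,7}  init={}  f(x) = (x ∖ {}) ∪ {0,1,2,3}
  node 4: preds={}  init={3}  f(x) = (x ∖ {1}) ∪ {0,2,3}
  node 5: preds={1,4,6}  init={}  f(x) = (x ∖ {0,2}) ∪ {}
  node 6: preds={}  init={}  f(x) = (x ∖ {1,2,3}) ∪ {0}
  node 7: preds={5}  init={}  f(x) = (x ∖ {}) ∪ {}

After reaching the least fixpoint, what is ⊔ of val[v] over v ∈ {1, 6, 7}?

{0,1,2,3}

Iteration log — 12 steps:
  step 1. node 0  ⊔preds={3}  new={1,2,3}  old={}  +wl: 
  step 2. node 1  ⊔preds={}  new={0,1,2,3}  old={1,2,3}  +wl: 
  step 3. node 2  ⊔preds={}  new={}  stable
  step 4. node 3  ⊔preds={0,1,2,3}  new={0,1,2,3}  old={}  +wl: 0
  step 5. node 4  ⊔preds={}  new={0,2,3}  old={3}  +wl: 
  step 6. node 5  ⊔preds={0,1,2,3}  new={1,3}  old={}  +wl: 
  step 7. node 6  ⊔preds={}  new={0}  old={}  +wl: 2,5
  step 8. node 7  ⊔preds={1,3}  new={1,3}  old={}  +wl: 3
  step 9. node 0  ⊔preds={0,1,2,3}  new={1,2,3}  stable
  step 10. node 2  ⊔preds={0,1,3}  new={0,3}  old={}  +wl: 
  step 11. node 5  ⊔preds={0,1,2,3}  new={1,3}  stable
  step 12. node 3  ⊔preds={0,1,2,3}  new={0,1,2,3}  stable

Least fixpoint reached:
  node 0: {1,2,3}
  node 1: {0,1,2,3}
  node 2: {0,3}
  node 3: {0,1,2,3}
  node 4: {0,2,3}
  node 5: {1,3}
  node 6: {0}
  node 7: {1,3}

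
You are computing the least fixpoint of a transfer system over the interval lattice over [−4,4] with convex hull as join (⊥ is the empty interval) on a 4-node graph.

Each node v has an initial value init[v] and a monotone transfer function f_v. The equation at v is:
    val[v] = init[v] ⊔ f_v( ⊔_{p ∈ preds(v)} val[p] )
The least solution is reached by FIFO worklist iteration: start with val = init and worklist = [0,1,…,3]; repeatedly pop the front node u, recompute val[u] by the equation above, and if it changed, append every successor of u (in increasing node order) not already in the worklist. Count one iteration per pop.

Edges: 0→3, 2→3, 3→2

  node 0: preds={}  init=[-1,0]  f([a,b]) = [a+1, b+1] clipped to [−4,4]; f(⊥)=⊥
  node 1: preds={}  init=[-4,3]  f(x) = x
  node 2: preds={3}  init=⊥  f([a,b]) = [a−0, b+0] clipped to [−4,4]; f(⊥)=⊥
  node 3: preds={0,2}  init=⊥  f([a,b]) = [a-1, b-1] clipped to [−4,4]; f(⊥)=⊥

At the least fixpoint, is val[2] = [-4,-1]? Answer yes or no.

yes

Worklist (10 pops):
  #1 pop 0: in=⊥ → [-1,0] (no change)
  #2 pop 1: in=⊥ → [-4,3] (no change)
  #3 pop 2: in=⊥ → ⊥ (no change)
  #4 pop 3: in=[-1,0] → [-2,-1] (was ⊥); enqueue [2]
  #5 pop 2: in=[-2,-1] → [-2,-1] (was ⊥); enqueue [3]
  #6 pop 3: in=[-2,0] → [-3,-1] (was [-2,-1]); enqueue [2]
  #7 pop 2: in=[-3,-1] → [-3,-1] (was [-2,-1]); enqueue [3]
  #8 pop 3: in=[-3,0] → [-4,-1] (was [-3,-1]); enqueue [2]
  #9 pop 2: in=[-4,-1] → [-4,-1] (was [-3,-1]); enqueue [3]
  #10 pop 3: in=[-4,0] → [-4,-1] (no change)

Fixpoint:
  val[0] = [-1,0]
  val[1] = [-4,3]
  val[2] = [-4,-1]
  val[3] = [-4,-1]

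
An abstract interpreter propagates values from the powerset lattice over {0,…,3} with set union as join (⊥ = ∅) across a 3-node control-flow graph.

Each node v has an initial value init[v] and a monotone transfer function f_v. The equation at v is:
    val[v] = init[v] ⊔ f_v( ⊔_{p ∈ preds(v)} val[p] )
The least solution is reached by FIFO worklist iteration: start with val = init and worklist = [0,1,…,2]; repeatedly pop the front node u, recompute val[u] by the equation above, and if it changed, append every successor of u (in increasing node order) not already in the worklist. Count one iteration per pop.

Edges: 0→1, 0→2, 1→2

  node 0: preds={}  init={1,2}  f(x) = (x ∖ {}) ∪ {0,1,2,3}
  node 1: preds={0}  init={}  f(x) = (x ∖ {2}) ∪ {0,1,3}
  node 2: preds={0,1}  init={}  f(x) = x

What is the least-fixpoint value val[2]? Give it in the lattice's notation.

{0,1,2,3}

Worklist (3 pops):
  #1 pop 0: in={} → {0,1,2,3} (was {1,2}); enqueue []
  #2 pop 1: in={0,1,2,3} → {0,1,3} (was {}); enqueue []
  #3 pop 2: in={0,1,2,3} → {0,1,2,3} (was {}); enqueue []

Fixpoint:
  val[0] = {0,1,2,3}
  val[1] = {0,1,3}
  val[2] = {0,1,2,3}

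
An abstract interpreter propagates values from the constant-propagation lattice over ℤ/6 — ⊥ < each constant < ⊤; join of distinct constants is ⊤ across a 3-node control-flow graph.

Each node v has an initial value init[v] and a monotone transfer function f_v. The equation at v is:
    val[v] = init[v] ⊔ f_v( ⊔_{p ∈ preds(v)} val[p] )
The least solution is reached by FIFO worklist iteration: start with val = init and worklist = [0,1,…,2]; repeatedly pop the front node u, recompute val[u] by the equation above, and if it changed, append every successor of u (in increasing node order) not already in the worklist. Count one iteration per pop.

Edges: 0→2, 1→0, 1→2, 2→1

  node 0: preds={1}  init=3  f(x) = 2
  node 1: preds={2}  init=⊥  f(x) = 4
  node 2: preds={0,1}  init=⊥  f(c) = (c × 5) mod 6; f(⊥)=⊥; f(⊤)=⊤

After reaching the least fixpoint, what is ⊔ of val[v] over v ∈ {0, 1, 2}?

⊤

Iteration log — 5 steps:
  step 1. node 0  ⊔preds=⊥  new=⊤  old=3  +wl: 
  step 2. node 1  ⊔preds=⊥  new=4  old=⊥  +wl: 0
  step 3. node 2  ⊔preds=⊤  new=⊤  old=⊥  +wl: 1
  step 4. node 0  ⊔preds=4  new=⊤  stable
  step 5. node 1  ⊔preds=⊤  new=4  stable

Least fixpoint reached:
  node 0: ⊤
  node 1: 4
  node 2: ⊤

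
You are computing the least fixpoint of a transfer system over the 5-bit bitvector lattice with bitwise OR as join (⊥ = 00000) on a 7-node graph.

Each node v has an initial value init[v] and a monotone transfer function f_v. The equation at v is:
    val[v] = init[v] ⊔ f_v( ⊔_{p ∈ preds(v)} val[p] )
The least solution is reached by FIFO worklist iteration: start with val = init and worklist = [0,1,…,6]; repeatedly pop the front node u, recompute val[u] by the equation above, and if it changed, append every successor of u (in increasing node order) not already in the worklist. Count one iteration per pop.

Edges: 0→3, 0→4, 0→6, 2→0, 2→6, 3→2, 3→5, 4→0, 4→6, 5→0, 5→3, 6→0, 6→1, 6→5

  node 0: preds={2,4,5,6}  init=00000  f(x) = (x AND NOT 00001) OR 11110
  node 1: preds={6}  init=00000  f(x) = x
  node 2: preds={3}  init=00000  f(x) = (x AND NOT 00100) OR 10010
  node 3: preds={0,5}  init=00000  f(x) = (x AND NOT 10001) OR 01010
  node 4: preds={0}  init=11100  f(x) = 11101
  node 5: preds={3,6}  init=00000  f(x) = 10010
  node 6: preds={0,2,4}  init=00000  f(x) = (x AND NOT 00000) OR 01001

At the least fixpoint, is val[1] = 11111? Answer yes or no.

Iteration log — 14 steps:
  step 1. node 0  ⊔preds=11100  new=11110  old=00000  +wl: 
  step 2. node 1  ⊔preds=00000  new=00000  stable
  step 3. node 2  ⊔preds=00000  new=10010  old=00000  +wl: 0
  step 4. node 3  ⊔preds=11110  new=01110  old=00000  +wl: 2
  step 5. node 4  ⊔preds=11110  new=11101  old=11100  +wl: 
  step 6. node 5  ⊔preds=01110  new=10010  old=00000  +wl: 3
  step 7. node 6  ⊔preds=11111  new=11111  old=00000  +wl: 1,5
  step 8. node 0  ⊔preds=11111  new=11110  stable
  step 9. node 2  ⊔preds=01110  new=11010  old=10010  +wl: 0,6
  step 10. node 3  ⊔preds=11110  new=01110  stable
  step 11. node 1  ⊔preds=11111  new=11111  old=00000  +wl: 
  step 12. node 5  ⊔preds=11111  new=10010  stable
  step 13. node 0  ⊔preds=11111  new=11110  stable
  step 14. node 6  ⊔preds=11111  new=11111  stable

Least fixpoint reached:
  node 0: 11110
  node 1: 11111
  node 2: 11010
  node 3: 01110
  node 4: 11101
  node 5: 10010
  node 6: 11111

yes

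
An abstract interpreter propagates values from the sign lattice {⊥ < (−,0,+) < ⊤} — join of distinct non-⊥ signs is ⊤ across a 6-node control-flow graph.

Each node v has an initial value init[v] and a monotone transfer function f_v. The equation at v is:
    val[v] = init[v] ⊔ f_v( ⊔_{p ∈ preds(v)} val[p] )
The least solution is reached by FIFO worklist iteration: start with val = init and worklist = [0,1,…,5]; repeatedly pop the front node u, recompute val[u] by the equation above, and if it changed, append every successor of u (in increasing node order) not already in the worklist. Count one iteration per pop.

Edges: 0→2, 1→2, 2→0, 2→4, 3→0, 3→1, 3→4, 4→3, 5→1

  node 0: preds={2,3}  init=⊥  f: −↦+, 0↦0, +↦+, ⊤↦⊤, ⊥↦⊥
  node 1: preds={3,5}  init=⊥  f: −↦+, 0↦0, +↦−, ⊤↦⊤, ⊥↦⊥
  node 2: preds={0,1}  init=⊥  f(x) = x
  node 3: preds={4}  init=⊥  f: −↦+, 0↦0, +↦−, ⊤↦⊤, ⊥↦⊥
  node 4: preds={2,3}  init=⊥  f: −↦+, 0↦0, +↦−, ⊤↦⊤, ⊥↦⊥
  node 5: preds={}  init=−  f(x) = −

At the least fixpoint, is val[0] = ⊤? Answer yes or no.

Iteration log — 20 steps:
  step 1. node 0  ⊔preds=⊥  new=⊥  stable
  step 2. node 1  ⊔preds=−  new=+  old=⊥  +wl: 
  step 3. node 2  ⊔preds=+  new=+  old=⊥  +wl: 0
  step 4. node 3  ⊔preds=⊥  new=⊥  stable
  step 5. node 4  ⊔preds=+  new=−  old=⊥  +wl: 3
  step 6. node 5  ⊔preds=⊥  new=−  stable
  step 7. node 0  ⊔preds=+  new=+  old=⊥  +wl: 2
  step 8. node 3  ⊔preds=−  new=+  old=⊥  +wl: 0,1,4
  step 9. node 2  ⊔preds=+  new=+  stable
  step 10. node 0  ⊔preds=+  new=+  stable
  step 11. node 1  ⊔preds=⊤  new=⊤  old=+  +wl: 2
  step 12. node 4  ⊔preds=+  new=−  stable
  step 13. node 2  ⊔preds=⊤  new=⊤  old=+  +wl: 0,4
  step 14. node 0  ⊔preds=⊤  new=⊤  old=+  +wl: 2
  step 15. node 4  ⊔preds=⊤  new=⊤  old=−  +wl: 3
  step 16. node 2  ⊔preds=⊤  new=⊤  stable
  step 17. node 3  ⊔preds=⊤  new=⊤  old=+  +wl: 0,1,4
  step 18. node 0  ⊔preds=⊤  new=⊤  stable
  step 19. node 1  ⊔preds=⊤  new=⊤  stable
  step 20. node 4  ⊔preds=⊤  new=⊤  stable

Least fixpoint reached:
  node 0: ⊤
  node 1: ⊤
  node 2: ⊤
  node 3: ⊤
  node 4: ⊤
  node 5: −

yes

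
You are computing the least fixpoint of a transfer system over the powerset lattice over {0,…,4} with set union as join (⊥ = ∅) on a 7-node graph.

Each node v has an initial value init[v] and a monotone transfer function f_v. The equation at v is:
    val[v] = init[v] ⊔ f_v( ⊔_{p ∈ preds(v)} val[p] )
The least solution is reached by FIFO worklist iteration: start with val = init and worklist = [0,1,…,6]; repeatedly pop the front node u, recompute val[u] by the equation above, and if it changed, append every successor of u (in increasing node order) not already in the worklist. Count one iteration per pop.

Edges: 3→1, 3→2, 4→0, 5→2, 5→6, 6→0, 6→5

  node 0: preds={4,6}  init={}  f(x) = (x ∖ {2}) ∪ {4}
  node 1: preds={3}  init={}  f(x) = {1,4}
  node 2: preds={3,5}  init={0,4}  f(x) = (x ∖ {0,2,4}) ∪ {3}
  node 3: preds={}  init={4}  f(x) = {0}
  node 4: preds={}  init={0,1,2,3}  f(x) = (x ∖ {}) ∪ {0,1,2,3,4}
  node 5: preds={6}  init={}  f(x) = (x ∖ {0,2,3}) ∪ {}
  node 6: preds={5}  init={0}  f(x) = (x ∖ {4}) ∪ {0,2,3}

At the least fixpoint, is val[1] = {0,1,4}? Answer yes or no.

no

Iteration log — 11 steps:
  step 1. node 0  ⊔preds={0,1,2,3}  new={0,1,3,4}  old={}  +wl: 
  step 2. node 1  ⊔preds={4}  new={1,4}  old={}  +wl: 
  step 3. node 2  ⊔preds={4}  new={0,3,4}  old={0,4}  +wl: 
  step 4. node 3  ⊔preds={}  new={0,4}  old={4}  +wl: 1,2
  step 5. node 4  ⊔preds={}  new={0,1,2,3,4}  old={0,1,2,3}  +wl: 0
  step 6. node 5  ⊔preds={0}  new={}  stable
  step 7. node 6  ⊔preds={}  new={0,2,3}  old={0}  +wl: 5
  step 8. node 1  ⊔preds={0,4}  new={1,4}  stable
  step 9. node 2  ⊔preds={0,4}  new={0,3,4}  stable
  step 10. node 0  ⊔preds={0,1,2,3,4}  new={0,1,3,4}  stable
  step 11. node 5  ⊔preds={0,2,3}  new={}  stable

Least fixpoint reached:
  node 0: {0,1,3,4}
  node 1: {1,4}
  node 2: {0,3,4}
  node 3: {0,4}
  node 4: {0,1,2,3,4}
  node 5: {}
  node 6: {0,2,3}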